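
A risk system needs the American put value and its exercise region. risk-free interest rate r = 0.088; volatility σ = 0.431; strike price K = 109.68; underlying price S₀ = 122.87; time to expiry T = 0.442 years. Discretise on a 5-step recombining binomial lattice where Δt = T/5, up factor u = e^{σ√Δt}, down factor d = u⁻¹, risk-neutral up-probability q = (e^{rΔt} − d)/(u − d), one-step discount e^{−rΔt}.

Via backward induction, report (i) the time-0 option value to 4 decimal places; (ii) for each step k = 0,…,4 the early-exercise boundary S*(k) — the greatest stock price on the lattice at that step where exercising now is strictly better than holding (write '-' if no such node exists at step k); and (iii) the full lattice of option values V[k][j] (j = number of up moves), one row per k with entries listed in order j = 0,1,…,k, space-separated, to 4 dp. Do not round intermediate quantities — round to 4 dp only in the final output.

price = 6.1648
boundary = - - - 83.6541 95.0911
tree:
6.1648
10.3103 2.0893
16.7377 4.0031 0.1958
26.0259 7.6520 0.3934 0.0000
36.0874 14.5889 0.7904 0.0000 0.0000
44.9387 26.0259 1.5881 0.0000 0.0000 0.0000

Δt=0.08840, u=1.13672, d=0.87973, q=0.49840, disc=e^(-rΔt)=0.99225
k=5 terminal: V=max(K-S,0) → 44.9387 26.0259 1.5881 0.0000 0.0000 0.0000
k=4: j=0 S=73.5926 intr=36.0874 cont=35.2375 V=36.0874[EX]; j=1 S=95.0911 intr=14.5889 cont=13.7389 V=14.5889[EX]; j=2 S=122.8700 intr=0.0000 cont=0.7904 V=0.7904[hold]; j=3 S=158.7639 intr=0.0000 cont=0.0000 V=0.0000[hold]; j=4 S=205.1433 intr=0.0000 cont=0.0000 V=0.0000[hold]  S*(4)=95.0911
k=3: j=0 S=83.6541 intr=26.0259 cont=25.1760 V=26.0259[EX]; j=1 S=108.0919 intr=1.5881 cont=7.6520 V=7.6520[hold]; j=2 S=139.6686 intr=0.0000 cont=0.3934 V=0.3934[hold]; j=3 S=180.4698 intr=0.0000 cont=0.0000 V=0.0000[hold]  S*(3)=83.6541
k=2: j=0 S=95.0911 intr=14.5889 cont=16.7377 V=16.7377[hold]; j=1 S=122.8700 intr=0.0000 cont=4.0031 V=4.0031[hold]; j=2 S=158.7639 intr=0.0000 cont=0.1958 V=0.1958[hold]  S*(2)=-
k=1: j=0 S=108.0919 intr=1.5881 cont=10.3103 V=10.3103[hold]; j=1 S=139.6686 intr=0.0000 cont=2.0893 V=2.0893[hold]  S*(1)=-
k=0: j=0 S=122.8700 intr=0.0000 cont=6.1648 V=6.1648[hold]  S*(0)=-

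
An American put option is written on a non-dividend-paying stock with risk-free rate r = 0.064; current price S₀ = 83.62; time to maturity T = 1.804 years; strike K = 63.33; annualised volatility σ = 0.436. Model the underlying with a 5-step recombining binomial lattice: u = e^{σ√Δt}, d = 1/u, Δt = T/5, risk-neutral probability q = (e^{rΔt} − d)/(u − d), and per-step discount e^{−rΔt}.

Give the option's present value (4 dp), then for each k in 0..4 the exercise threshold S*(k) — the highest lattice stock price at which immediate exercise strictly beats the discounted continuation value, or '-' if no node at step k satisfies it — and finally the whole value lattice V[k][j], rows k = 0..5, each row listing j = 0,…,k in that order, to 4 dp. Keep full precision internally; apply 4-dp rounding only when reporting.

Δt=0.36080  u=1.29938  d=0.76960  q=0.47899  discount=0.97717
step 5 (expiry): payoffs max(K−S,0) = 40.7553 25.2149 0.0000 0.0000 0.0000 0.0000
step 4: (k=4,j=0): S=29.3332, (K−S)⁺=33.9968, hold=32.5512 ⇒ V=33.9968 exercise | (k=4,j=1): S=49.5262, (K−S)⁺=13.8038, hold=12.8373 ⇒ V=13.8038 exercise | (k=4,j=2): S=83.6200, (K−S)⁺=0.0000, hold=0.0000 ⇒ V=0.0000 continue | (k=4,j=3): S=141.1840, (K−S)⁺=0.0000, hold=0.0000 ⇒ V=0.0000 continue | (k=4,j=4): S=238.3749, (K−S)⁺=0.0000, hold=0.0000 ⇒ V=0.0000 continue  boundary S*=49.5262
step 3: (k=3,j=0): S=38.1151, (K−S)⁺=25.2149, hold=23.7693 ⇒ V=25.2149 exercise | (k=3,j=1): S=64.3536, (K−S)⁺=0.0000, hold=7.0277 ⇒ V=7.0277 continue | (k=3,j=2): S=108.6545, (K−S)⁺=0.0000, hold=0.0000 ⇒ V=0.0000 continue | (k=3,j=3): S=183.4522, (K−S)⁺=0.0000, hold=0.0000 ⇒ V=0.0000 continue  boundary S*=38.1151
step 2: (k=2,j=0): S=49.5262, (K−S)⁺=13.8038, hold=16.1267 ⇒ V=16.1267 continue | (k=2,j=1): S=83.6200, (K−S)⁺=0.0000, hold=3.5779 ⇒ V=3.5779 continue | (k=2,j=2): S=141.1840, (K−S)⁺=0.0000, hold=0.0000 ⇒ V=0.0000 continue  boundary S*=-
step 1: (k=1,j=0): S=64.3536, (K−S)⁺=0.0000, hold=9.8850 ⇒ V=9.8850 continue | (k=1,j=1): S=108.6545, (K−S)⁺=0.0000, hold=1.8216 ⇒ V=1.8216 continue  boundary S*=-
step 0: (k=0,j=0): S=83.6200, (K−S)⁺=0.0000, hold=5.8852 ⇒ V=5.8852 continue  boundary S*=-

price = 5.8852
boundary = - - - 38.1151 49.5262
tree:
5.8852
9.8850 1.8216
16.1267 3.5779 0.0000
25.2149 7.0277 0.0000 0.0000
33.9968 13.8038 0.0000 0.0000 0.0000
40.7553 25.2149 0.0000 0.0000 0.0000 0.0000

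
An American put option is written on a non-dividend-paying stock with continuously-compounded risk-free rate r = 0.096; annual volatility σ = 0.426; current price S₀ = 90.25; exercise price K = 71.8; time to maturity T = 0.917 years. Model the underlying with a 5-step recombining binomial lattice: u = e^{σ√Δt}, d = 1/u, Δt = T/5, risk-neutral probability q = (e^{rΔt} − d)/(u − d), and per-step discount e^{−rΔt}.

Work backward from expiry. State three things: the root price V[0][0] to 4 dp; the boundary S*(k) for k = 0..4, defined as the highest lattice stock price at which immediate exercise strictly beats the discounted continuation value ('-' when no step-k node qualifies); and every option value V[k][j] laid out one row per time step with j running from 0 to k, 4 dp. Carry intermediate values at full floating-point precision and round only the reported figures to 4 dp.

price = 3.9345
boundary = - - - 52.2102 43.5035
tree:
3.9345
6.9282 1.1146
11.8766 2.2822 0.0000
19.5898 4.6728 0.0000 0.0000
28.2965 9.5676 0.0000 0.0000 0.0000
35.5512 19.5898 0.0000 0.0000 0.0000 0.0000

params: Δt=0.18340 u=1.20014 d=0.83324 q=0.50293 e^(-rΔt)=0.98255
t_5 payoffs: 35.5512 19.5898 0.0000 0.0000 0.0000 0.0000
t_4: node(4,0) S=43.5035 payoff=28.2965 vs cont=27.0434 → 28.2965 [stop]  node(4,1) S=62.6593 payoff=9.1407 vs cont=9.5676 → 9.5676 [wait]  node(4,2) S=90.2500 payoff=0.0000 vs cont=0.0000 → 0.0000 [wait]  node(4,3) S=129.9896 payoff=0.0000 vs cont=0.0000 → 0.0000 [wait]  node(4,4) S=187.2277 payoff=0.0000 vs cont=0.0000 → 0.0000 [wait]  ⇒ S*(4)=43.5035
t_3: node(3,0) S=52.2102 payoff=19.5898 vs cont=18.5477 → 19.5898 [stop]  node(3,1) S=75.1998 payoff=0.0000 vs cont=4.6728 → 4.6728 [wait]  node(3,2) S=108.3123 payoff=0.0000 vs cont=0.0000 → 0.0000 [wait]  node(3,3) S=156.0053 payoff=0.0000 vs cont=0.0000 → 0.0000 [wait]  ⇒ S*(3)=52.2102
t_2: node(2,0) S=62.6593 payoff=9.1407 vs cont=11.8766 → 11.8766 [wait]  node(2,1) S=90.2500 payoff=0.0000 vs cont=2.2822 → 2.2822 [wait]  node(2,2) S=129.9896 payoff=0.0000 vs cont=0.0000 → 0.0000 [wait]  ⇒ S*(2)=-
t_1: node(1,0) S=75.1998 payoff=0.0000 vs cont=6.9282 → 6.9282 [wait]  node(1,1) S=108.3123 payoff=0.0000 vs cont=1.1146 → 1.1146 [wait]  ⇒ S*(1)=-
t_0: node(0,0) S=90.2500 payoff=0.0000 vs cont=3.9345 → 3.9345 [wait]  ⇒ S*(0)=-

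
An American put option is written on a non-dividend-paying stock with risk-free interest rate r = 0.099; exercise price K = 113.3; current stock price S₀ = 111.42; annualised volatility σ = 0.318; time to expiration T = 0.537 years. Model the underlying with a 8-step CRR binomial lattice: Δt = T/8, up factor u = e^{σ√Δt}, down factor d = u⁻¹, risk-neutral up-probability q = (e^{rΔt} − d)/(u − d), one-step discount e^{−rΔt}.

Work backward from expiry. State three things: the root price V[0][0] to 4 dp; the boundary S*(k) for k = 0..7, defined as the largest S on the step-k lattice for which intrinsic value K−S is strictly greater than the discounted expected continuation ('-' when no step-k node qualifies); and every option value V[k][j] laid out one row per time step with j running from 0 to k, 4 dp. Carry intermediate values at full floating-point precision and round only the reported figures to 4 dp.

price = 9.0052
boundary = - - - 87.0202 94.4933 87.0202 94.4933 102.6082
tree:
9.0052
13.3234 5.1319
19.0696 8.1866 2.3762
26.2798 12.6541 4.1649 0.7545
33.1619 18.8067 7.1333 1.4764 0.0973
39.4998 26.2798 11.8432 2.8743 0.2040 0.0000
45.3364 33.1619 18.8067 5.5629 0.4277 0.0000 0.0000
50.7114 39.4998 26.2798 10.6918 0.8967 0.0000 0.0000 0.0000
55.6613 45.3364 33.1619 18.8067 1.8800 0.0000 0.0000 0.0000 0.0000

params: Δt=0.06713 u=1.08588 d=0.92091 q=0.51983 e^(-rΔt)=0.99338
t_8 payoffs: 55.6613 45.3364 33.1619 18.8067 1.8800 0.0000 0.0000 0.0000 0.0000
t_7: node(7,0) S=62.5886 payoff=50.7114 vs cont=49.9609 → 50.7114 [stop]  node(7,1) S=73.8002 payoff=39.4998 vs cont=38.7493 → 39.4998 [stop]  node(7,2) S=87.0202 payoff=26.2798 vs cont=25.5294 → 26.2798 [stop]  node(7,3) S=102.6082 payoff=10.6918 vs cont=9.9414 → 10.6918 [stop]  node(7,4) S=120.9885 payoff=0.0000 vs cont=0.8967 → 0.8967 [wait]  node(7,5) S=142.6614 payoff=0.0000 vs cont=0.0000 → 0.0000 [wait]  node(7,6) S=168.2165 payoff=0.0000 vs cont=0.0000 → 0.0000 [wait]  node(7,7) S=198.3494 payoff=0.0000 vs cont=0.0000 → 0.0000 [wait]  ⇒ S*(7)=102.6082
t_6: node(6,0) S=67.9636 payoff=45.3364 vs cont=44.5859 → 45.3364 [stop]  node(6,1) S=80.1381 payoff=33.1619 vs cont=32.4115 → 33.1619 [stop]  node(6,2) S=94.4933 payoff=18.8067 vs cont=18.0563 → 18.8067 [stop]  node(6,3) S=111.4200 payoff=1.8800 vs cont=5.5629 → 5.5629 [wait]  node(6,4) S=131.3788 payoff=0.0000 vs cont=0.4277 → 0.4277 [wait]  node(6,5) S=154.9129 payoff=0.0000 vs cont=0.0000 → 0.0000 [wait]  node(6,6) S=182.6626 payoff=0.0000 vs cont=0.0000 → 0.0000 [wait]  ⇒ S*(6)=94.4933
t_5: node(5,0) S=73.8002 payoff=39.4998 vs cont=38.7493 → 39.4998 [stop]  node(5,1) S=87.0202 payoff=26.2798 vs cont=25.5294 → 26.2798 [stop]  node(5,2) S=102.6082 payoff=10.6918 vs cont=11.8432 → 11.8432 [wait]  node(5,3) S=120.9885 payoff=0.0000 vs cont=2.8743 → 2.8743 [wait]  node(5,4) S=142.6614 payoff=0.0000 vs cont=0.2040 → 0.2040 [wait]  node(5,5) S=168.2165 payoff=0.0000 vs cont=0.0000 → 0.0000 [wait]  ⇒ S*(5)=87.0202
t_4: node(4,0) S=80.1381 payoff=33.1619 vs cont=32.4115 → 33.1619 [stop]  node(4,1) S=94.4933 payoff=18.8067 vs cont=18.6509 → 18.8067 [stop]  node(4,2) S=111.4200 payoff=1.8800 vs cont=7.1333 → 7.1333 [wait]  node(4,3) S=131.3788 payoff=0.0000 vs cont=1.4764 → 1.4764 [wait]  node(4,4) S=154.9129 payoff=0.0000 vs cont=0.0973 → 0.0973 [wait]  ⇒ S*(4)=94.4933
t_3: node(3,0) S=87.0202 payoff=26.2798 vs cont=25.5294 → 26.2798 [stop]  node(3,1) S=102.6082 payoff=10.6918 vs cont=12.6541 → 12.6541 [wait]  node(3,2) S=120.9885 payoff=0.0000 vs cont=4.1649 → 4.1649 [wait]  node(3,3) S=142.6614 payoff=0.0000 vs cont=0.7545 → 0.7545 [wait]  ⇒ S*(3)=87.0202
t_2: node(2,0) S=94.4933 payoff=18.8067 vs cont=19.0696 → 19.0696 [wait]  node(2,1) S=111.4200 payoff=1.8800 vs cont=8.1866 → 8.1866 [wait]  node(2,2) S=131.3788 payoff=0.0000 vs cont=2.3762 → 2.3762 [wait]  ⇒ S*(2)=-
t_1: node(1,0) S=102.6082 payoff=10.6918 vs cont=13.3234 → 13.3234 [wait]  node(1,1) S=120.9885 payoff=0.0000 vs cont=5.1319 → 5.1319 [wait]  ⇒ S*(1)=-
t_0: node(0,0) S=111.4200 payoff=1.8800 vs cont=9.0052 → 9.0052 [wait]  ⇒ S*(0)=-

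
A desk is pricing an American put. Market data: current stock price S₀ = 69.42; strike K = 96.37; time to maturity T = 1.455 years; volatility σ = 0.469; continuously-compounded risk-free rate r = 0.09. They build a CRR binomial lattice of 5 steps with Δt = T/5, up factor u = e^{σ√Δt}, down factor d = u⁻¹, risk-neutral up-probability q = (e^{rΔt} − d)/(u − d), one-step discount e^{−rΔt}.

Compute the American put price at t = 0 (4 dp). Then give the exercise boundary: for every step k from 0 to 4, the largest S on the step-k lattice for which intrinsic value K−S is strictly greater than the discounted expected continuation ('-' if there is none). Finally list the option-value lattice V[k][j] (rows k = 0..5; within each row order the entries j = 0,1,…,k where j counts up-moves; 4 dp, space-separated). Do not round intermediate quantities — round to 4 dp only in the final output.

price = 29.7446
boundary = - 53.9024 41.8535 53.9024 69.4200
tree:
29.7446
42.4676 18.0620
54.5165 28.3184 8.3232
63.8720 42.4676 15.0678 1.7261
71.1364 54.5165 26.9500 3.4674 0.0000
76.7769 63.8720 42.4676 6.9652 0.0000 0.0000

params: Δt=0.29100 u=1.28788 d=0.77647 q=0.48897 e^(-rΔt)=0.97415
t_5 payoffs: 76.7769 63.8720 42.4676 6.9652 0.0000 0.0000
t_4: node(4,0) S=25.2336 payoff=71.1364 vs cont=68.6452 → 71.1364 [stop]  node(4,1) S=41.8535 payoff=54.5165 vs cont=52.0253 → 54.5165 [stop]  node(4,2) S=69.4200 payoff=26.9500 vs cont=24.4588 → 26.9500 [stop]  node(4,3) S=115.1429 payoff=0.0000 vs cont=3.4674 → 3.4674 [wait]  node(4,4) S=190.9807 payoff=0.0000 vs cont=0.0000 → 0.0000 [wait]  ⇒ S*(4)=69.4200
t_3: node(3,0) S=32.4980 payoff=63.8720 vs cont=61.3809 → 63.8720 [stop]  node(3,1) S=53.9024 payoff=42.4676 vs cont=39.9764 → 42.4676 [stop]  node(3,2) S=89.4048 payoff=6.9652 vs cont=15.0678 → 15.0678 [wait]  node(3,3) S=148.2905 payoff=0.0000 vs cont=1.7261 → 1.7261 [wait]  ⇒ S*(3)=53.9024
t_2: node(2,0) S=41.8535 payoff=54.5165 vs cont=52.0253 → 54.5165 [stop]  node(2,1) S=69.4200 payoff=26.9500 vs cont=28.3184 → 28.3184 [wait]  node(2,2) S=115.1429 payoff=0.0000 vs cont=8.3232 → 8.3232 [wait]  ⇒ S*(2)=41.8535
t_1: node(1,0) S=53.9024 payoff=42.4676 vs cont=40.6282 → 42.4676 [stop]  node(1,1) S=89.4048 payoff=6.9652 vs cont=18.0620 → 18.0620 [wait]  ⇒ S*(1)=53.9024
t_0: node(0,0) S=69.4200 payoff=26.9500 vs cont=29.7446 → 29.7446 [wait]  ⇒ S*(0)=-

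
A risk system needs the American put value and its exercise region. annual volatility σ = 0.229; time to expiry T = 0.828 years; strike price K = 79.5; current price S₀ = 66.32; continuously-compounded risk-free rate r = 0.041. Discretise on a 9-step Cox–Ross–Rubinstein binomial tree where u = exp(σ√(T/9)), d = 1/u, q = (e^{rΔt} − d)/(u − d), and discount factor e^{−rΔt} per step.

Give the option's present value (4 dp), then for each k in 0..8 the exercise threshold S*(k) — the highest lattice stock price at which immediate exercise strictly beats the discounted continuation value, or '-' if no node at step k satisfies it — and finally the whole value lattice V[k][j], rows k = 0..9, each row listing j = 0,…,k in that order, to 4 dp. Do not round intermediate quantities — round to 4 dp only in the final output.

price = 13.6301
boundary = - 61.8698 57.7182 61.8698 57.7182 61.8698 66.3200 61.8698 66.3200
tree:
13.6301
17.6302 9.8852
21.7818 13.4258 6.5543
25.6548 17.6302 9.4829 3.7871
29.2679 21.7818 13.2146 5.9652 1.7211
32.6385 25.6548 17.6302 9.0672 3.0270 0.4782
35.7830 29.2679 21.7818 13.1800 5.1801 0.9793 0.0000
38.7165 32.6385 25.6548 17.6302 8.5220 2.0054 0.0000 0.0000
41.4531 35.7830 29.2679 21.7818 13.1800 4.1067 0.0000 0.0000 0.0000
44.0062 38.7165 32.6385 25.6548 17.6302 8.4097 0.0000 0.0000 0.0000 0.0000

Δt=0.09200, u=1.07193, d=0.93290, q=0.50982, disc=e^(-rΔt)=0.99624
k=9 terminal: V=max(K-S,0) → 44.0062 38.7165 32.6385 25.6548 17.6302 8.4097 0.0000 0.0000 0.0000 0.0000
k=8: j=0 S=38.0469 intr=41.4531 cont=41.1538 V=41.4531[EX]; j=1 S=43.7170 intr=35.7830 cont=35.4837 V=35.7830[EX]; j=2 S=50.2321 intr=29.2679 cont=28.9686 V=29.2679[EX]; j=3 S=57.7182 intr=21.7818 cont=21.4825 V=21.7818[EX]; j=4 S=66.3200 intr=13.1800 cont=12.8807 V=13.1800[EX]; j=5 S=76.2037 intr=3.2963 cont=4.1067 V=4.1067[hold]; j=6 S=87.5603 intr=0.0000 cont=0.0000 V=0.0000[hold]; j=7 S=100.6095 intr=0.0000 cont=0.0000 V=0.0000[hold]; j=8 S=115.6033 intr=0.0000 cont=0.0000 V=0.0000[hold]  S*(8)=66.3200
k=7: j=0 S=40.7835 intr=38.7165 cont=38.4172 V=38.7165[EX]; j=1 S=46.8615 intr=32.6385 cont=32.3392 V=32.6385[EX]; j=2 S=53.8452 intr=25.6548 cont=25.3554 V=25.6548[EX]; j=3 S=61.8698 intr=17.6302 cont=17.3309 V=17.6302[EX]; j=4 S=71.0903 intr=8.4097 cont=8.5220 V=8.5220[hold]; j=5 S=81.6849 intr=0.0000 cont=2.0054 V=2.0054[hold]; j=6 S=93.8584 intr=0.0000 cont=0.0000 V=0.0000[hold]; j=7 S=107.8461 intr=0.0000 cont=0.0000 V=0.0000[hold]  S*(7)=61.8698
k=6: j=0 S=43.7170 intr=35.7830 cont=35.4837 V=35.7830[EX]; j=1 S=50.2321 intr=29.2679 cont=28.9686 V=29.2679[EX]; j=2 S=57.7182 intr=21.7818 cont=21.4825 V=21.7818[EX]; j=3 S=66.3200 intr=13.1800 cont=12.9377 V=13.1800[EX]; j=4 S=76.2037 intr=3.2963 cont=5.1801 V=5.1801[hold]; j=5 S=87.5603 intr=0.0000 cont=0.9793 V=0.9793[hold]; j=6 S=100.6095 intr=0.0000 cont=0.0000 V=0.0000[hold]  S*(6)=66.3200
k=5: j=0 S=46.8615 intr=32.6385 cont=32.3392 V=32.6385[EX]; j=1 S=53.8452 intr=25.6548 cont=25.3554 V=25.6548[EX]; j=2 S=61.8698 intr=17.6302 cont=17.3309 V=17.6302[EX]; j=3 S=71.0903 intr=8.4097 cont=9.0672 V=9.0672[hold]; j=4 S=81.6849 intr=0.0000 cont=3.0270 V=3.0270[hold]; j=5 S=93.8584 intr=0.0000 cont=0.4782 V=0.4782[hold]  S*(5)=61.8698
k=4: j=0 S=50.2321 intr=29.2679 cont=28.9686 V=29.2679[EX]; j=1 S=57.7182 intr=21.7818 cont=21.4825 V=21.7818[EX]; j=2 S=66.3200 intr=13.1800 cont=13.2146 V=13.2146[hold]; j=3 S=76.2037 intr=3.2963 cont=5.9652 V=5.9652[hold]; j=4 S=87.5603 intr=0.0000 cont=1.7211 V=1.7211[hold]  S*(4)=57.7182
k=3: j=0 S=53.8452 intr=25.6548 cont=25.3554 V=25.6548[EX]; j=1 S=61.8698 intr=17.6302 cont=17.3485 V=17.6302[EX]; j=2 S=71.0903 intr=8.4097 cont=9.4829 V=9.4829[hold]; j=3 S=81.6849 intr=0.0000 cont=3.7871 V=3.7871[hold]  S*(3)=61.8698
k=2: j=0 S=57.7182 intr=21.7818 cont=21.4825 V=21.7818[EX]; j=1 S=66.3200 intr=13.1800 cont=13.4258 V=13.4258[hold]; j=2 S=76.2037 intr=3.2963 cont=6.5543 V=6.5543[hold]  S*(2)=57.7182
k=1: j=0 S=61.8698 intr=17.6302 cont=17.4557 V=17.6302[EX]; j=1 S=71.0903 intr=8.4097 cont=9.8852 V=9.8852[hold]  S*(1)=61.8698
k=0: j=0 S=66.3200 intr=13.1800 cont=13.6301 V=13.6301[hold]  S*(0)=-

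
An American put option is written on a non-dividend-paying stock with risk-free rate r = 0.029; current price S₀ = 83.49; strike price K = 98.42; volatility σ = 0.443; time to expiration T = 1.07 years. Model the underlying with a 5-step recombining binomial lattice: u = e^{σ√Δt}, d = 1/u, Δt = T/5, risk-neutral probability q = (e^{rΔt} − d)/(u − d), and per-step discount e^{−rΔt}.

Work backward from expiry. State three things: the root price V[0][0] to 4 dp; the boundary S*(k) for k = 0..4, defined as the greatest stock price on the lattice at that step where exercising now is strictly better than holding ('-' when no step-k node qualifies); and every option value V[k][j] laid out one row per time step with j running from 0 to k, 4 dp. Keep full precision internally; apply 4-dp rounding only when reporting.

Δt=0.21400  u=1.22744  d=0.81470  q=0.46403  discount=0.99381
step 5 (expiry): payoffs max(K−S,0) = 68.4540 53.2727 30.4005 0.0000 0.0000 0.0000
step 4: (k=4,j=0): S=36.7816, (K−S)⁺=61.6384, hold=61.0295 ⇒ V=61.6384 exercise | (k=4,j=1): S=55.4157, (K−S)⁺=43.0043, hold=42.3954 ⇒ V=43.0043 exercise | (k=4,j=2): S=83.4900, (K−S)⁺=14.9300, hold=16.1930 ⇒ V=16.1930 continue | (k=4,j=3): S=125.7872, (K−S)⁺=0.0000, hold=0.0000 ⇒ V=0.0000 continue | (k=4,j=4): S=189.5128, (K−S)⁺=0.0000, hold=0.0000 ⇒ V=0.0000 continue  boundary S*=55.4157
step 3: (k=3,j=0): S=45.1473, (K−S)⁺=53.2727, hold=52.6638 ⇒ V=53.2727 exercise | (k=3,j=1): S=68.0195, (K−S)⁺=30.4005, hold=30.3740 ⇒ V=30.4005 exercise | (k=3,j=2): S=102.4791, (K−S)⁺=0.0000, hold=8.6253 ⇒ V=8.6253 continue | (k=3,j=3): S=154.3965, (K−S)⁺=0.0000, hold=0.0000 ⇒ V=0.0000 continue  boundary S*=68.0195
step 2: (k=2,j=0): S=55.4157, (K−S)⁺=43.0043, hold=42.3954 ⇒ V=43.0043 exercise | (k=2,j=1): S=83.4900, (K−S)⁺=14.9300, hold=20.1706 ⇒ V=20.1706 continue | (k=2,j=2): S=125.7872, (K−S)⁺=0.0000, hold=4.5943 ⇒ V=4.5943 continue  boundary S*=55.4157
step 1: (k=1,j=0): S=68.0195, (K−S)⁺=30.4005, hold=32.2083 ⇒ V=32.2083 continue | (k=1,j=1): S=102.4791, (K−S)⁺=0.0000, hold=12.8627 ⇒ V=12.8627 continue  boundary S*=-
step 0: (k=0,j=0): S=83.4900, (K−S)⁺=14.9300, hold=23.0877 ⇒ V=23.0877 continue  boundary S*=-

price = 23.0877
boundary = - - 55.4157 68.0195 55.4157
tree:
23.0877
32.2083 12.8627
43.0043 20.1706 4.5943
53.2727 30.4005 8.6253 0.0000
61.6384 43.0043 16.1930 0.0000 0.0000
68.4540 53.2727 30.4005 0.0000 0.0000 0.0000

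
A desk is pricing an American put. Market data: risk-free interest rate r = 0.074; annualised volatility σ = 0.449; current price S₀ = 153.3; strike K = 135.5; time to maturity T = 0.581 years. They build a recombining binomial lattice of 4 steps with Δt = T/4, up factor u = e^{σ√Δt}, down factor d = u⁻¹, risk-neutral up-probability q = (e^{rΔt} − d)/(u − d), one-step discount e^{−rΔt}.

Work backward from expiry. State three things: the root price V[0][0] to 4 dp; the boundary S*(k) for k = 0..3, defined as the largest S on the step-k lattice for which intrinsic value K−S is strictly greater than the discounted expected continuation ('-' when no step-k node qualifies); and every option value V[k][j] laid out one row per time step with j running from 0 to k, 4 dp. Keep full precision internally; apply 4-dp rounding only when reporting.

price = 10.6595
boundary = - - - 91.7468
tree:
10.6595
17.7811 3.4457
28.6425 6.8126 0.0000
43.7532 13.4692 0.0000 0.0000
58.1832 26.6301 0.0000 0.0000 0.0000

Δt=0.14525  u=1.18663  d=0.84272  q=0.48875  discount=0.98931
step 4 (expiry): payoffs max(K−S,0) = 58.1832 26.6301 0.0000 0.0000 0.0000
step 3: (k=3,j=0): S=91.7468, (K−S)⁺=43.7532, hold=42.3046 ⇒ V=43.7532 exercise | (k=3,j=1): S=129.1889, (K−S)⁺=6.3111, hold=13.4692 ⇒ V=13.4692 continue | (k=3,j=2): S=181.9111, (K−S)⁺=0.0000, hold=0.0000 ⇒ V=0.0000 continue | (k=3,j=3): S=256.1495, (K−S)⁺=0.0000, hold=0.0000 ⇒ V=0.0000 continue  boundary S*=91.7468
step 2: (k=2,j=0): S=108.8699, (K−S)⁺=26.6301, hold=28.6425 ⇒ V=28.6425 continue | (k=2,j=1): S=153.3000, (K−S)⁺=0.0000, hold=6.8126 ⇒ V=6.8126 continue | (k=2,j=2): S=215.8621, (K−S)⁺=0.0000, hold=0.0000 ⇒ V=0.0000 continue  boundary S*=-
step 1: (k=1,j=0): S=129.1889, (K−S)⁺=6.3111, hold=17.7811 ⇒ V=17.7811 continue | (k=1,j=1): S=181.9111, (K−S)⁺=0.0000, hold=3.4457 ⇒ V=3.4457 continue  boundary S*=-
step 0: (k=0,j=0): S=153.3000, (K−S)⁺=0.0000, hold=10.6595 ⇒ V=10.6595 continue  boundary S*=-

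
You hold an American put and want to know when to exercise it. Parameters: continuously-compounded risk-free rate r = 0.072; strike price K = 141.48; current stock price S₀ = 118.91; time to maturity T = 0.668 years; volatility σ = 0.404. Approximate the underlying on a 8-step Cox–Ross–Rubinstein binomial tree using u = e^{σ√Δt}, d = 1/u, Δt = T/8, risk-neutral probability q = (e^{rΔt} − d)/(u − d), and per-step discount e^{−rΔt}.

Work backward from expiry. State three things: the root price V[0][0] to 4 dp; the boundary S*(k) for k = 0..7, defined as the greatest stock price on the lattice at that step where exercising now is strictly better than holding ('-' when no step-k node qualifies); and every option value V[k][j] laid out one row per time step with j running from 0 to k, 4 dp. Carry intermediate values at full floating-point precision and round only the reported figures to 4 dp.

price = 27.5017
boundary = - - 94.1495 83.7757 94.1495 105.8079 94.1495 105.8079
tree:
27.5017
36.6728 18.5395
47.3305 26.3152 10.8830
57.7043 36.0294 16.7881 5.0296
66.9351 47.3305 25.0118 8.6561 1.4148
75.1488 57.7043 35.6721 14.5100 2.8275 0.0000
82.4575 66.9351 47.3305 23.4239 5.6508 0.0000 0.0000
88.9609 75.1488 57.7043 35.6721 11.2933 0.0000 0.0000 0.0000
94.7477 82.4575 66.9351 47.3305 22.5700 0.0000 0.0000 0.0000 0.0000

Δt=0.08350  u=1.12383  d=0.88982  q=0.49662  discount=0.99401
step 8 (expiry): payoffs max(K−S,0) = 94.7477 82.4575 66.9351 47.3305 22.5700 0.0000 0.0000 0.0000 0.0000
step 7: (k=7,j=0): S=52.5191, (K−S)⁺=88.9609, hold=88.1128 ⇒ V=88.9609 exercise | (k=7,j=1): S=66.3312, (K−S)⁺=75.1488, hold=74.3008 ⇒ V=75.1488 exercise | (k=7,j=2): S=83.7757, (K−S)⁺=57.7043, hold=56.8563 ⇒ V=57.7043 exercise | (k=7,j=3): S=105.8079, (K−S)⁺=35.6721, hold=34.8240 ⇒ V=35.6721 exercise | (k=7,j=4): S=133.6345, (K−S)⁺=7.8455, hold=11.2933 ⇒ V=11.2933 continue | (k=7,j=5): S=168.7791, (K−S)⁺=0.0000, hold=0.0000 ⇒ V=0.0000 continue | (k=7,j=6): S=213.1665, (K−S)⁺=0.0000, hold=0.0000 ⇒ V=0.0000 continue | (k=7,j=7): S=269.2273, (K−S)⁺=0.0000, hold=0.0000 ⇒ V=0.0000 continue  boundary S*=105.8079
step 6: (k=6,j=0): S=59.0225, (K−S)⁺=82.4575, hold=81.6095 ⇒ V=82.4575 exercise | (k=6,j=1): S=74.5449, (K−S)⁺=66.9351, hold=66.0871 ⇒ V=66.9351 exercise | (k=6,j=2): S=94.1495, (K−S)⁺=47.3305, hold=46.4824 ⇒ V=47.3305 exercise | (k=6,j=3): S=118.9100, (K−S)⁺=22.5700, hold=23.4239 ⇒ V=23.4239 continue | (k=6,j=4): S=150.1822, (K−S)⁺=0.0000, hold=5.6508 ⇒ V=5.6508 continue | (k=6,j=5): S=189.6788, (K−S)⁺=0.0000, hold=0.0000 ⇒ V=0.0000 continue | (k=6,j=6): S=239.5626, (K−S)⁺=0.0000, hold=0.0000 ⇒ V=0.0000 continue  boundary S*=94.1495
step 5: (k=5,j=0): S=66.3312, (K−S)⁺=75.1488, hold=74.3008 ⇒ V=75.1488 exercise | (k=5,j=1): S=83.7757, (K−S)⁺=57.7043, hold=56.8563 ⇒ V=57.7043 exercise | (k=5,j=2): S=105.8079, (K−S)⁺=35.6721, hold=35.2456 ⇒ V=35.6721 exercise | (k=5,j=3): S=133.6345, (K−S)⁺=7.8455, hold=14.5100 ⇒ V=14.5100 continue | (k=5,j=4): S=168.7791, (K−S)⁺=0.0000, hold=2.8275 ⇒ V=2.8275 continue | (k=5,j=5): S=213.1665, (K−S)⁺=0.0000, hold=0.0000 ⇒ V=0.0000 continue  boundary S*=105.8079
step 4: (k=4,j=0): S=74.5449, (K−S)⁺=66.9351, hold=66.0871 ⇒ V=66.9351 exercise | (k=4,j=1): S=94.1495, (K−S)⁺=47.3305, hold=46.4824 ⇒ V=47.3305 exercise | (k=4,j=2): S=118.9100, (K−S)⁺=22.5700, hold=25.0118 ⇒ V=25.0118 continue | (k=4,j=3): S=150.1822, (K−S)⁺=0.0000, hold=8.6561 ⇒ V=8.6561 continue | (k=4,j=4): S=189.6788, (K−S)⁺=0.0000, hold=1.4148 ⇒ V=1.4148 continue  boundary S*=94.1495
step 3: (k=3,j=0): S=83.7757, (K−S)⁺=57.7043, hold=56.8563 ⇒ V=57.7043 exercise | (k=3,j=1): S=105.8079, (K−S)⁺=35.6721, hold=36.0294 ⇒ V=36.0294 continue | (k=3,j=2): S=133.6345, (K−S)⁺=7.8455, hold=16.7881 ⇒ V=16.7881 continue | (k=3,j=3): S=168.7791, (K−S)⁺=0.0000, hold=5.0296 ⇒ V=5.0296 continue  boundary S*=83.7757
step 2: (k=2,j=0): S=94.1495, (K−S)⁺=47.3305, hold=46.6588 ⇒ V=47.3305 exercise | (k=2,j=1): S=118.9100, (K−S)⁺=22.5700, hold=26.3152 ⇒ V=26.3152 continue | (k=2,j=2): S=150.1822, (K−S)⁺=0.0000, hold=10.8830 ⇒ V=10.8830 continue  boundary S*=94.1495
step 1: (k=1,j=0): S=105.8079, (K−S)⁺=35.6721, hold=36.6728 ⇒ V=36.6728 continue | (k=1,j=1): S=133.6345, (K−S)⁺=7.8455, hold=18.5395 ⇒ V=18.5395 continue  boundary S*=-
step 0: (k=0,j=0): S=118.9100, (K−S)⁺=22.5700, hold=27.5017 ⇒ V=27.5017 continue  boundary S*=-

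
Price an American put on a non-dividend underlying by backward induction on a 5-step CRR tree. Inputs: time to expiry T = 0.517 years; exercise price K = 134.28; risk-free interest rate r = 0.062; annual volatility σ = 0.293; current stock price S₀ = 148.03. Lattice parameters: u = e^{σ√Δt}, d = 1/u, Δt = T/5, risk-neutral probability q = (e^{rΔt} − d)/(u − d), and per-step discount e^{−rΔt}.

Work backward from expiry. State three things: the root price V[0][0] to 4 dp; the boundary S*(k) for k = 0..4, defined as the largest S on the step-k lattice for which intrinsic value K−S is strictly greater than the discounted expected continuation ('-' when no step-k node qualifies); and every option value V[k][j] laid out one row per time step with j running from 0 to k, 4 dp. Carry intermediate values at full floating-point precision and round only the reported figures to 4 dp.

price = 4.6542
boundary = - - - 111.5826 122.6067
tree:
4.6542
8.1694 1.3427
13.9183 2.7609 0.0000
22.6974 5.6771 0.0000 0.0000
32.7303 11.6733 0.0000 0.0000 0.0000
41.8611 22.6974 0.0000 0.0000 0.0000 0.0000

Δt=0.10340, u=1.09880, d=0.91009, q=0.51054, disc=e^(-rΔt)=0.99361
k=5 terminal: V=max(K-S,0) → 41.8611 22.6974 0.0000 0.0000 0.0000 0.0000
k=4: j=0 S=101.5497 intr=32.7303 cont=31.8722 V=32.7303[EX]; j=1 S=122.6067 intr=11.6733 cont=11.0384 V=11.6733[EX]; j=2 S=148.0300 intr=0.0000 cont=0.0000 V=0.0000[hold]; j=3 S=178.7250 intr=0.0000 cont=0.0000 V=0.0000[hold]; j=4 S=215.7848 intr=0.0000 cont=0.0000 V=0.0000[hold]  S*(4)=122.6067
k=3: j=0 S=111.5826 intr=22.6974 cont=21.8393 V=22.6974[EX]; j=1 S=134.7200 intr=0.0000 cont=5.6771 V=5.6771[hold]; j=2 S=162.6550 intr=0.0000 cont=0.0000 V=0.0000[hold]; j=3 S=196.3827 intr=0.0000 cont=0.0000 V=0.0000[hold]  S*(3)=111.5826
k=2: j=0 S=122.6067 intr=11.6733 cont=13.9183 V=13.9183[hold]; j=1 S=148.0300 intr=0.0000 cont=2.7609 V=2.7609[hold]; j=2 S=178.7250 intr=0.0000 cont=0.0000 V=0.0000[hold]  S*(2)=-
k=1: j=0 S=134.7200 intr=0.0000 cont=8.1694 V=8.1694[hold]; j=1 S=162.6550 intr=0.0000 cont=1.3427 V=1.3427[hold]  S*(1)=-
k=0: j=0 S=148.0300 intr=0.0000 cont=4.6542 V=4.6542[hold]  S*(0)=-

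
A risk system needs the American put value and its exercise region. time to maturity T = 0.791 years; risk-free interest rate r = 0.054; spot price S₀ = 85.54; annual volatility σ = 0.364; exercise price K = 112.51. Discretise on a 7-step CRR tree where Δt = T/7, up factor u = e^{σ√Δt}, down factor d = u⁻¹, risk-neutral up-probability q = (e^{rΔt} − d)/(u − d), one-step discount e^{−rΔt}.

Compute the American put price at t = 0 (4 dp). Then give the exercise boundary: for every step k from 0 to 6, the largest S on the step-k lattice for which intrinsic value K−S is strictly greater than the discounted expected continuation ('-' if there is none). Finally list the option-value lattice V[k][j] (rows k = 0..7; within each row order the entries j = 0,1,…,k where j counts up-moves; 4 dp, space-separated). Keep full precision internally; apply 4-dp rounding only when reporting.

params: Δt=0.11300 u=1.13016 d=0.88483 q=0.49440 e^(-rΔt)=0.99392
t_7 payoffs: 76.1866 66.1154 53.2519 36.8217 15.8360 0.0000 0.0000 0.0000
t_6: node(6,0) S=41.0513 payoff=71.4587 vs cont=70.7743 → 71.4587 [stop]  node(6,1) S=52.4333 payoff=60.0767 vs cont=59.3922 → 60.0767 [stop]  node(6,2) S=66.9713 payoff=45.5387 vs cont=44.8543 → 45.5387 [stop]  node(6,3) S=85.5400 payoff=26.9700 vs cont=26.2856 → 26.9700 [stop]  node(6,4) S=109.2572 payoff=3.2528 vs cont=7.9580 → 7.9580 [wait]  node(6,5) S=139.5503 payoff=0.0000 vs cont=0.0000 → 0.0000 [wait]  node(6,6) S=178.2427 payoff=0.0000 vs cont=0.0000 → 0.0000 [wait]  ⇒ S*(6)=85.5400
t_5: node(5,0) S=46.3946 payoff=66.1154 vs cont=65.4310 → 66.1154 [stop]  node(5,1) S=59.2581 payoff=53.2519 vs cont=52.5674 → 53.2519 [stop]  node(5,2) S=75.6883 payoff=36.8217 vs cont=36.1372 → 36.8217 [stop]  node(5,3) S=96.6740 payoff=15.8360 vs cont=17.4637 → 17.4637 [wait]  node(5,4) S=123.4783 payoff=0.0000 vs cont=3.9991 → 3.9991 [wait]  node(5,5) S=157.7144 payoff=0.0000 vs cont=0.0000 → 0.0000 [wait]  ⇒ S*(5)=75.6883
t_4: node(4,0) S=52.4333 payoff=60.0767 vs cont=59.3922 → 60.0767 [stop]  node(4,1) S=66.9713 payoff=45.5387 vs cont=44.8543 → 45.5387 [stop]  node(4,2) S=85.5400 payoff=26.9700 vs cont=27.0854 → 27.0854 [wait]  node(4,3) S=109.2572 payoff=3.2528 vs cont=10.7411 → 10.7411 [wait]  node(4,4) S=139.5503 payoff=0.0000 vs cont=2.0097 → 2.0097 [wait]  ⇒ S*(4)=66.9713
t_3: node(3,0) S=59.2581 payoff=53.2519 vs cont=52.5674 → 53.2519 [stop]  node(3,1) S=75.6883 payoff=36.8217 vs cont=36.1939 → 36.8217 [stop]  node(3,2) S=96.6740 payoff=15.8360 vs cont=18.8892 → 18.8892 [wait]  node(3,3) S=123.4783 payoff=0.0000 vs cont=6.3852 → 6.3852 [wait]  ⇒ S*(3)=75.6883
t_2: node(2,0) S=66.9713 payoff=45.5387 vs cont=44.8543 → 45.5387 [stop]  node(2,1) S=85.5400 payoff=26.9700 vs cont=27.7859 → 27.7859 [wait]  node(2,2) S=109.2572 payoff=3.2528 vs cont=12.6300 → 12.6300 [wait]  ⇒ S*(2)=66.9713
t_1: node(1,0) S=75.6883 payoff=36.8217 vs cont=36.5381 → 36.8217 [stop]  node(1,1) S=96.6740 payoff=15.8360 vs cont=20.1694 → 20.1694 [wait]  ⇒ S*(1)=75.6883
t_0: node(0,0) S=85.5400 payoff=26.9700 vs cont=28.4149 → 28.4149 [wait]  ⇒ S*(0)=-

price = 28.4149
boundary = - 75.6883 66.9713 75.6883 66.9713 75.6883 85.5400
tree:
28.4149
36.8217 20.1694
45.5387 27.7859 12.6300
53.2519 36.8217 18.8892 6.3852
60.0767 45.5387 27.0854 10.7411 2.0097
66.1154 53.2519 36.8217 17.4637 3.9991 0.0000
71.4587 60.0767 45.5387 26.9700 7.9580 0.0000 0.0000
76.1866 66.1154 53.2519 36.8217 15.8360 0.0000 0.0000 0.0000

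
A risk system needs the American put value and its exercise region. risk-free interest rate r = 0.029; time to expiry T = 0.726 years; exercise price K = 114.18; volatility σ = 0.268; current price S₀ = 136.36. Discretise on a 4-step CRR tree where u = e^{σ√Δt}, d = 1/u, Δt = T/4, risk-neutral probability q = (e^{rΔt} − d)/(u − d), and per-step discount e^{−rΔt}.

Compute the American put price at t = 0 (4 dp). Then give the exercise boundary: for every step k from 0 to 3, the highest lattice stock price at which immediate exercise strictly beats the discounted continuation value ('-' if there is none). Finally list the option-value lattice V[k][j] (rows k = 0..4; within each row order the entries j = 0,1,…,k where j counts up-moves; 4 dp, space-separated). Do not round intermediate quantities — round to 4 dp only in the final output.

params: Δt=0.18150 u=1.12095 d=0.89210 q=0.49455 e^(-rΔt)=0.99475
t_4 payoffs: 27.8138 5.6586 0.0000 0.0000 0.0000
t_3: node(3,0) S=96.8121 payoff=17.3679 vs cont=16.7685 → 17.3679 [stop]  node(3,1) S=121.6469 payoff=0.0000 vs cont=2.8451 → 2.8451 [wait]  node(3,2) S=152.8526 payoff=0.0000 vs cont=0.0000 → 0.0000 [wait]  node(3,3) S=192.0633 payoff=0.0000 vs cont=0.0000 → 0.0000 [wait]  ⇒ S*(3)=96.8121
t_2: node(2,0) S=108.5214 payoff=5.6586 vs cont=10.1322 → 10.1322 [wait]  node(2,1) S=136.3600 payoff=0.0000 vs cont=1.4305 → 1.4305 [wait]  node(2,2) S=171.3399 payoff=0.0000 vs cont=0.0000 → 0.0000 [wait]  ⇒ S*(2)=-
t_1: node(1,0) S=121.6469 payoff=0.0000 vs cont=5.7982 → 5.7982 [wait]  node(1,1) S=152.8526 payoff=0.0000 vs cont=0.7193 → 0.7193 [wait]  ⇒ S*(1)=-
t_0: node(0,0) S=136.3600 payoff=0.0000 vs cont=3.2692 → 3.2692 [wait]  ⇒ S*(0)=-

price = 3.2692
boundary = - - - 96.8121
tree:
3.2692
5.7982 0.7193
10.1322 1.4305 0.0000
17.3679 2.8451 0.0000 0.0000
27.8138 5.6586 0.0000 0.0000 0.0000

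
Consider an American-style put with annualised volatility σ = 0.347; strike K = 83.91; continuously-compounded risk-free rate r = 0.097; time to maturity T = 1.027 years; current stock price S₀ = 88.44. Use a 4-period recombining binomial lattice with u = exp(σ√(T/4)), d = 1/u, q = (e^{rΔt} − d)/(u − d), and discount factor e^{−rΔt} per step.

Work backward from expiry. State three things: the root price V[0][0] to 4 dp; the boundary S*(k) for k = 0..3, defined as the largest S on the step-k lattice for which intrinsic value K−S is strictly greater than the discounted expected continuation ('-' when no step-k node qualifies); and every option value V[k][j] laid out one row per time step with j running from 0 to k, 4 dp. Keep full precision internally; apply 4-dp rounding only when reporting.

price = 6.7923
boundary = - - 62.2197 52.1876
tree:
6.7923
12.3671 2.1234
21.6903 4.6072 0.0000
31.7224 9.9966 0.0000 0.0000
40.1370 21.6903 0.0000 0.0000 0.0000

params: Δt=0.25675 u=1.19223 d=0.83876 q=0.52750 e^(-rΔt)=0.97540
t_4 payoffs: 40.1370 21.6903 0.0000 0.0000 0.0000
t_3: node(3,0) S=52.1876 payoff=31.7224 vs cont=29.6585 → 31.7224 [stop]  node(3,1) S=74.1802 payoff=9.7298 vs cont=9.9966 → 9.9966 [wait]  node(3,2) S=105.4409 payoff=0.0000 vs cont=0.0000 → 0.0000 [wait]  node(3,3) S=149.8754 payoff=0.0000 vs cont=0.0000 → 0.0000 [wait]  ⇒ S*(3)=52.1876
t_2: node(2,0) S=62.2197 payoff=21.6903 vs cont=19.7637 → 21.6903 [stop]  node(2,1) S=88.4400 payoff=0.0000 vs cont=4.6072 → 4.6072 [wait]  node(2,2) S=125.7100 payoff=0.0000 vs cont=0.0000 → 0.0000 [wait]  ⇒ S*(2)=62.2197
t_1: node(1,0) S=74.1802 payoff=9.7298 vs cont=12.3671 → 12.3671 [wait]  node(1,1) S=105.4409 payoff=0.0000 vs cont=2.1234 → 2.1234 [wait]  ⇒ S*(1)=-
t_0: node(0,0) S=88.4400 payoff=0.0000 vs cont=6.7923 → 6.7923 [wait]  ⇒ S*(0)=-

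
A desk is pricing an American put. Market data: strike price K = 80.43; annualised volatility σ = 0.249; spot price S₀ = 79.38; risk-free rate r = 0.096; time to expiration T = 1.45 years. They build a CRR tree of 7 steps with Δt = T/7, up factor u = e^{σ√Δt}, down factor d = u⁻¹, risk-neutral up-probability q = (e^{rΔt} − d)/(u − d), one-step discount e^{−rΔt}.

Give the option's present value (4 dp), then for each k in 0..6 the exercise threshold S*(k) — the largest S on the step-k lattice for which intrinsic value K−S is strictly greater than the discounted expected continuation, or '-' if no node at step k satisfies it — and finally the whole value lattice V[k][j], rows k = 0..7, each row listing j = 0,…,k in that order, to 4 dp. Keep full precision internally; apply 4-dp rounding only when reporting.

price = 6.3584
boundary = - - 63.2814 56.5014 63.2814 56.5014 63.2814
tree:
6.3584
10.6090 3.2482
17.1486 5.8538 1.3186
23.9286 10.2170 2.6371 0.3304
29.9823 17.1486 5.1399 0.7661 0.0000
35.3873 23.9286 9.6571 1.7767 0.0000 0.0000
40.2133 29.9823 17.1486 4.1202 0.0000 0.0000 0.0000
44.5222 35.3873 23.9286 9.5549 0.0000 0.0000 0.0000 0.0000

Δt=0.20714  u=1.12000  d=0.89286  q=0.56012  discount=0.98031
step 7 (expiry): payoffs max(K−S,0) = 44.5222 35.3873 23.9286 9.5549 0.0000 0.0000 0.0000 0.0000
step 6: (k=6,j=0): S=40.2167, (K−S)⁺=40.2133, hold=38.6297 ⇒ V=40.2133 exercise | (k=6,j=1): S=50.4477, (K−S)⁺=29.9823, hold=28.3987 ⇒ V=29.9823 exercise | (k=6,j=2): S=63.2814, (K−S)⁺=17.1486, hold=15.5650 ⇒ V=17.1486 exercise | (k=6,j=3): S=79.3800, (K−S)⁺=1.0500, hold=4.1202 ⇒ V=4.1202 continue | (k=6,j=4): S=99.5740, (K−S)⁺=0.0000, hold=0.0000 ⇒ V=0.0000 continue | (k=6,j=5): S=124.9052, (K−S)⁺=0.0000, hold=0.0000 ⇒ V=0.0000 continue | (k=6,j=6): S=156.6807, (K−S)⁺=0.0000, hold=0.0000 ⇒ V=0.0000 continue  boundary S*=63.2814
step 5: (k=5,j=0): S=45.0427, (K−S)⁺=35.3873, hold=33.8037 ⇒ V=35.3873 exercise | (k=5,j=1): S=56.5014, (K−S)⁺=23.9286, hold=22.3450 ⇒ V=23.9286 exercise | (k=5,j=2): S=70.8751, (K−S)⁺=9.5549, hold=9.6571 ⇒ V=9.6571 continue | (k=5,j=3): S=88.9055, (K−S)⁺=0.0000, hold=1.7767 ⇒ V=1.7767 continue | (k=5,j=4): S=111.5227, (K−S)⁺=0.0000, hold=0.0000 ⇒ V=0.0000 continue | (k=5,j=5): S=139.8937, (K−S)⁺=0.0000, hold=0.0000 ⇒ V=0.0000 continue  boundary S*=56.5014
step 4: (k=4,j=0): S=50.4477, (K−S)⁺=29.9823, hold=28.3987 ⇒ V=29.9823 exercise | (k=4,j=1): S=63.2814, (K−S)⁺=17.1486, hold=15.6211 ⇒ V=17.1486 exercise | (k=4,j=2): S=79.3800, (K−S)⁺=1.0500, hold=5.1399 ⇒ V=5.1399 continue | (k=4,j=3): S=99.5740, (K−S)⁺=0.0000, hold=0.7661 ⇒ V=0.7661 continue | (k=4,j=4): S=124.9052, (K−S)⁺=0.0000, hold=0.0000 ⇒ V=0.0000 continue  boundary S*=63.2814
step 3: (k=3,j=0): S=56.5014, (K−S)⁺=23.9286, hold=22.3450 ⇒ V=23.9286 exercise | (k=3,j=1): S=70.8751, (K−S)⁺=9.5549, hold=10.2170 ⇒ V=10.2170 continue | (k=3,j=2): S=88.9055, (K−S)⁺=0.0000, hold=2.6371 ⇒ V=2.6371 continue | (k=3,j=3): S=111.5227, (K−S)⁺=0.0000, hold=0.3304 ⇒ V=0.3304 continue  boundary S*=56.5014
step 2: (k=2,j=0): S=63.2814, (K−S)⁺=17.1486, hold=15.9285 ⇒ V=17.1486 exercise | (k=2,j=1): S=79.3800, (K−S)⁺=1.0500, hold=5.8538 ⇒ V=5.8538 continue | (k=2,j=2): S=99.5740, (K−S)⁺=0.0000, hold=1.3186 ⇒ V=1.3186 continue  boundary S*=63.2814
step 1: (k=1,j=0): S=70.8751, (K−S)⁺=9.5549, hold=10.6090 ⇒ V=10.6090 continue | (k=1,j=1): S=88.9055, (K−S)⁺=0.0000, hold=3.2482 ⇒ V=3.2482 continue  boundary S*=-
step 0: (k=0,j=0): S=79.3800, (K−S)⁺=1.0500, hold=6.3584 ⇒ V=6.3584 continue  boundary S*=-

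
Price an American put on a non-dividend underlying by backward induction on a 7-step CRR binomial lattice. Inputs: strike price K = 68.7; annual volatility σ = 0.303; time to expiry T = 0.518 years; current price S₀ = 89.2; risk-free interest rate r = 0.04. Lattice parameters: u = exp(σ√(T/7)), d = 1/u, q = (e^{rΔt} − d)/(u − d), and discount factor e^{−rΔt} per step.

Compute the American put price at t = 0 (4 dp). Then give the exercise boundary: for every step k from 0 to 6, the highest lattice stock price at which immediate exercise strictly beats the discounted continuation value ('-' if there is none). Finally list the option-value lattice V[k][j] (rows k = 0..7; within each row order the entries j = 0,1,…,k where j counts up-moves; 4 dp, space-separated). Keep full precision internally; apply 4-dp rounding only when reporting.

price = 0.6825
boundary = - - - - - 59.0720 54.3982
tree:
0.6825
1.2110 0.1525
2.1153 0.3043 0.0000
3.6199 0.6073 0.0000 0.0000
6.0242 1.2118 0.0000 0.0000 0.0000
9.6280 2.4181 0.0000 0.0000 0.0000 0.0000
14.3018 4.8251 0.0000 0.0000 0.0000 0.0000 0.0000
18.6057 9.6280 0.0000 0.0000 0.0000 0.0000 0.0000 0.0000

params: Δt=0.07400 u=1.08592 d=0.92088 q=0.49737 e^(-rΔt)=0.99704
t_7 payoffs: 18.6057 9.6280 0.0000 0.0000 0.0000 0.0000 0.0000 0.0000
t_6: node(6,0) S=54.3982 payoff=14.3018 vs cont=14.0987 → 14.3018 [stop]  node(6,1) S=64.1473 payoff=4.5527 vs cont=4.8251 → 4.8251 [wait]  node(6,2) S=75.6435 payoff=0.0000 vs cont=0.0000 → 0.0000 [wait]  node(6,3) S=89.2000 payoff=0.0000 vs cont=0.0000 → 0.0000 [wait]  node(6,4) S=105.1861 payoff=0.0000 vs cont=0.0000 → 0.0000 [wait]  node(6,5) S=124.0371 payoff=0.0000 vs cont=0.0000 → 0.0000 [wait]  node(6,6) S=146.2665 payoff=0.0000 vs cont=0.0000 → 0.0000 [wait]  ⇒ S*(6)=54.3982
t_5: node(5,0) S=59.0720 payoff=9.6280 vs cont=9.5600 → 9.6280 [stop]  node(5,1) S=69.6586 payoff=0.0000 vs cont=2.4181 → 2.4181 [wait]  node(5,2) S=82.1425 payoff=0.0000 vs cont=0.0000 → 0.0000 [wait]  node(5,3) S=96.8638 payoff=0.0000 vs cont=0.0000 → 0.0000 [wait]  node(5,4) S=114.2234 payoff=0.0000 vs cont=0.0000 → 0.0000 [wait]  node(5,5) S=134.6940 payoff=0.0000 vs cont=0.0000 → 0.0000 [wait]  ⇒ S*(5)=59.0720
t_4: node(4,0) S=64.1473 payoff=4.5527 vs cont=6.0242 → 6.0242 [wait]  node(4,1) S=75.6435 payoff=0.0000 vs cont=1.2118 → 1.2118 [wait]  node(4,2) S=89.2000 payoff=0.0000 vs cont=0.0000 → 0.0000 [wait]  node(4,3) S=105.1861 payoff=0.0000 vs cont=0.0000 → 0.0000 [wait]  node(4,4) S=124.0371 payoff=0.0000 vs cont=0.0000 → 0.0000 [wait]  ⇒ S*(4)=-
t_3: node(3,0) S=69.6586 payoff=0.0000 vs cont=3.6199 → 3.6199 [wait]  node(3,1) S=82.1425 payoff=0.0000 vs cont=0.6073 → 0.6073 [wait]  node(3,2) S=96.8638 payoff=0.0000 vs cont=0.0000 → 0.0000 [wait]  node(3,3) S=114.2234 payoff=0.0000 vs cont=0.0000 → 0.0000 [wait]  ⇒ S*(3)=-
t_2: node(2,0) S=75.6435 payoff=0.0000 vs cont=2.1153 → 2.1153 [wait]  node(2,1) S=89.2000 payoff=0.0000 vs cont=0.3043 → 0.3043 [wait]  node(2,2) S=105.1861 payoff=0.0000 vs cont=0.0000 → 0.0000 [wait]  ⇒ S*(2)=-
t_1: node(1,0) S=82.1425 payoff=0.0000 vs cont=1.2110 → 1.2110 [wait]  node(1,1) S=96.8638 payoff=0.0000 vs cont=0.1525 → 0.1525 [wait]  ⇒ S*(1)=-
t_0: node(0,0) S=89.2000 payoff=0.0000 vs cont=0.6825 → 0.6825 [wait]  ⇒ S*(0)=-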